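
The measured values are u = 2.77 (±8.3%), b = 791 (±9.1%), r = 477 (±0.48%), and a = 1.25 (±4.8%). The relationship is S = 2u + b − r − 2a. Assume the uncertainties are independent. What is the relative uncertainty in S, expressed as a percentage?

22.7%

S is a linear combination, so absolute uncertainties add in quadrature:
  (2·δu)² = 0.211;  (δb)² = 5180;  (δr)² = 5.24;  (2·δa)² = 0.0144
δS = √(5190) = 72.0
S = 317, so δS/S = 72.0/317 = 0.227.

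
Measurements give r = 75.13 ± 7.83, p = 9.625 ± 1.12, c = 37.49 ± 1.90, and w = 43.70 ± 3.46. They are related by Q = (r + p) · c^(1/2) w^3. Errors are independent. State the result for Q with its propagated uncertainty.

Let u = r + p = 84.75. δu = √(δr² + δp²) = √(61.3 + 1.25) = 7.91, so δu/u = 0.0933.
Q is then a monomial in u, c, w:
δQ/Q = √((δu/u)² + (½·δc/c)² + (3·δw/w)²) = √(0.00871 + 0.000642 + 0.0564) = 0.256
Q = 4.331e+07, so δQ = 0.256 × 4.331e+07 = 1.11e+07.

(4.331 ± 1.11) × 10^7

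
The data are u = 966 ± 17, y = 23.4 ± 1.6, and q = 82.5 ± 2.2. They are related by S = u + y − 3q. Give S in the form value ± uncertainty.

742 ± 18.3

S is a linear combination, so absolute uncertainties add in quadrature:
  (δu)² = 289;  (δy)² = 2.56;  (3·δq)² = 43.6
δS = √(335) = 18.3
S = 742.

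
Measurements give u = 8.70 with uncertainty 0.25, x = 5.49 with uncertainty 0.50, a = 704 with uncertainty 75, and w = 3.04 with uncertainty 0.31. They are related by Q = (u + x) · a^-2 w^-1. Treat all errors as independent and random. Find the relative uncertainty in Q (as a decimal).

Let h = u + x = 14.2. δh = √(δu² + δx²) = √(0.0625 + 0.250) = 0.559, so δh/h = 0.0394.
Q is then a monomial in h, a, w:
δQ/Q = √((δh/h)² + (-2·δa/a)² + (-1·δw/w)²) = √(0.00155 + 0.0454 + 0.0104) = 0.239

0.239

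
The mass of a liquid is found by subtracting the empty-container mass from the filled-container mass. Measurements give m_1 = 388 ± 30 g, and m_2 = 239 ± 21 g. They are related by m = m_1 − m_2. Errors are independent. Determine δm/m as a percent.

Sums and differences: (δm)² = Σ (cᵢ δxᵢ)².
  (δm_1)² = 900;  (δm_2)² = 441
δm = √(1340) = 36.6 g
m = 149 g, so δm/m = 36.6/149 = 0.246.

24.6%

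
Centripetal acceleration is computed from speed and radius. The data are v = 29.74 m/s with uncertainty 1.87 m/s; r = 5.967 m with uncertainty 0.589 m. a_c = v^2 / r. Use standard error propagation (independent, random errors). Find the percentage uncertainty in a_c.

16.0%

For a monomial a_c ∝ v^2, r^-1, fractional errors add in quadrature:
  (2·δv/v)² = (2×0.0629)² = 0.0158;  (-1·δr/r)² = (-1×0.0987)² = 0.00974
δa_c/a_c = √(0.0256) = 0.160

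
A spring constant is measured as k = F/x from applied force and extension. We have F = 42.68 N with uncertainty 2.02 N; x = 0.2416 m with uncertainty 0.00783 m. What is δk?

10.1 N/m

Each factor contributes (exponent × relative error)² to (δk/k)²:
  (1·δF/F)² = (1×0.0473)² = 0.00224;  (-1·δx/x)² = (-1×0.0324)² = 0.00105
δk/k = √(0.00329) = 0.0574
k = 176.7 N/m, so δk = 0.0574 × 176.7 = 10.1 N/m.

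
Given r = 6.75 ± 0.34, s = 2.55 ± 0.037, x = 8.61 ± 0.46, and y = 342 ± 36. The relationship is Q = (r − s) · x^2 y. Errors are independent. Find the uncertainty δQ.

Let u = r − s = 4.20. δu = √(δr² + δs²) = √(0.116 + 0.00137) = 0.342, so δu/u = 0.0814.
Q is then a monomial in u, x, y:
δQ/Q = √((δu/u)² + (2·δx/x)² + (1·δy/y)²) = √(0.00663 + 0.0114 + 0.0111) = 0.171
Q = 1.06e+05, so δQ = 0.171 × 1.06e+05 = 18200.

18200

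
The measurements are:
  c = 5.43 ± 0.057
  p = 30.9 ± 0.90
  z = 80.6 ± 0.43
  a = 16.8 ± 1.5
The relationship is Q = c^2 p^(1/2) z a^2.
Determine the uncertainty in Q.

6.73e+05

Products/powers → add relative errors in quadrature, weighted by exponent:
  (2·δc/c)² = (2×0.0105)² = 0.000441;  (½·δp/p)² = (0.5×0.0291)² = 0.000212;  (1·δz/z)² = (1×0.00533)² = 2.85e-05;  (2·δa/a)² = (2×0.0893)² = 0.0319
δQ/Q = √(0.0326) = 0.180
Q = 3.73e+06, so δQ = 0.180 × 3.73e+06 = 6.73e+05.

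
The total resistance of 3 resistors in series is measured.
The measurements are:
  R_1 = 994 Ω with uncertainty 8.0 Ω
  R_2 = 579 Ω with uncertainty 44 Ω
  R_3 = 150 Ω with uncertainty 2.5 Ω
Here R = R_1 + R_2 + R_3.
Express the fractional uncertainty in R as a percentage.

For a sum/difference, combine absolute errors in quadrature:
  (δR_1)² = 64.0;  (δR_2)² = 1940;  (δR_3)² = 6.25
δR = √(2010) = 44.8 Ω
R = 1720 Ω, so δR/R = 44.8/1720 = 0.0260.

2.60%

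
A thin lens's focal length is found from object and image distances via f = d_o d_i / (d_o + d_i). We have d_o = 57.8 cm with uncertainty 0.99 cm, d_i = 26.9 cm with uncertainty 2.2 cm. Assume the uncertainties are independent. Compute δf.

∂f/∂d_o = (d_i/(d_o+d_i))² = 0.101;  ∂f/∂d_i = (d_o/(d_o+d_i))² = 0.466
δf = √((∂f/∂d_o · δd_o)² + (∂f/∂d_i · δd_i)²) = √(0.00997 + 1.05) = 1.03 cm

1.03 cm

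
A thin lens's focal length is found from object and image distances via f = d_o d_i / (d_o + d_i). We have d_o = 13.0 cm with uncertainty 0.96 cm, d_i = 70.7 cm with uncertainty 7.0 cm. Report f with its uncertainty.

11.0 ± 0.705 cm

∂f/∂d_o = (d_i/(d_o+d_i))² = 0.713;  ∂f/∂d_i = (d_o/(d_o+d_i))² = 0.0241
δf = √((∂f/∂d_o · δd_o)² + (∂f/∂d_i · δd_i)²) = √(0.469 + 0.0285) = 0.705 cm
f = 11.0 cm.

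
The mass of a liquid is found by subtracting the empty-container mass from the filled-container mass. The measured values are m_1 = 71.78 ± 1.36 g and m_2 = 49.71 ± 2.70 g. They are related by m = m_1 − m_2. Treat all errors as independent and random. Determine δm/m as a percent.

13.7%

Sums and differences: (δm)² = Σ (cᵢ δxᵢ)².
  (δm_1)² = 1.85;  (δm_2)² = 7.29
δm = √(9.14) = 3.02 g
m = 22.07 g, so δm/m = 3.02/22.07 = 0.137.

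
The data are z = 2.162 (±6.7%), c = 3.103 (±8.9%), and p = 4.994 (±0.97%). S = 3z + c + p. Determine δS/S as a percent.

For a sum/difference, combine absolute errors in quadrature:
  (3·δz)² = 0.189;  (δc)² = 0.0763;  (δp)² = 0.00235
δS = √(0.267) = 0.517
S = 14.58, so δS/S = 0.517/14.58 = 0.0355.

3.55%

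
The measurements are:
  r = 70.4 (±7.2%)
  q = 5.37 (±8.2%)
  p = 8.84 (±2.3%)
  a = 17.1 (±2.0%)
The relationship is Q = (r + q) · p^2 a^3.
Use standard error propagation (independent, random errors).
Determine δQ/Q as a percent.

Let u = r + q = 75.8. δu = √(δr² + δq²) = √(25.7 + 0.194) = 5.09, so δu/u = 0.0671.
Q is then a monomial in u, p, a:
δQ/Q = √((δu/u)² + (2·δp/p)² + (3·δa/a)²) = √(0.00451 + 0.00212 + 0.00360) = 0.101

10.1%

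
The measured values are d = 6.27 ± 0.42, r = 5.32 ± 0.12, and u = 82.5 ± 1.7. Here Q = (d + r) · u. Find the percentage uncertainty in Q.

4.30%

Let w = d + r = 11.6. δw = √(δd² + δr²) = √(0.176 + 0.0144) = 0.437, so δw/w = 0.0377.
Q is then a monomial in w, u:
δQ/Q = √((δw/w)² + (1·δu/u)²) = √(0.00142 + 0.000425) = 0.0430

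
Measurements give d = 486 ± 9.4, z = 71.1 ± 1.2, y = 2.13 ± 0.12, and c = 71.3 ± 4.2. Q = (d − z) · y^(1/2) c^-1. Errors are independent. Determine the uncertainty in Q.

Let u = d − z = 415. δu = √(δd² + δz²) = √(88.4 + 1.44) = 9.48, so δu/u = 0.0228.
Q is then a monomial in u, y, c:
δQ/Q = √((δu/u)² + (½·δy/y)² + (-1·δc/c)²) = √(0.000522 + 0.000793 + 0.00347) = 0.0692
Q = 8.49, so δQ = 0.0692 × 8.49 = 0.587.

0.587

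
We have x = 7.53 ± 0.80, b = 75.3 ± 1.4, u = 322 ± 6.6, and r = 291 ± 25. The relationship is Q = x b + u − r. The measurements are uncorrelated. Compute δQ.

66.4

Let p = x·b = 567. δp/p = √((1·δx/x)² + (1·δb/b)²) = √(0.0113 + 0.000346) = 0.108, so δp = 61.2.
Q = p + u − r: δQ = √(δp² + δu² + δr²) = √(3740 + 43.6 + 625) = 66.4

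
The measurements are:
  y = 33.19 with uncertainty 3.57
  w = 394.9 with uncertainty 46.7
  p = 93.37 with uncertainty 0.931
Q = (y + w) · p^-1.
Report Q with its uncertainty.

Let u = y + w = 428.1. δu = √(δy² + δw²) = √(12.7 + 2180) = 46.8, so δu/u = 0.109.
Q is then a monomial in u, p:
δQ/Q = √((δu/u)² + (-1·δp/p)²) = √(0.0120 + 9.94e-05) = 0.110
Q = 4.585, so δQ = 0.110 × 4.585 = 0.504.

4.585 ± 0.504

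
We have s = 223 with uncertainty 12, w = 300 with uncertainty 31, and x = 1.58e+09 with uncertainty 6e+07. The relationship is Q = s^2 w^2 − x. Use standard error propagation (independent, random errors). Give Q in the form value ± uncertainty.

Let p = s^2·w^2 = 4.48e+09. δp/p = √((2·δs/s)² + (2·δw/w)²) = √(0.0116 + 0.0427) = 0.233, so δp = 1.04e+09.
Q = p − x: δQ = √(δp² + δx²) = √(1.09e+18 + 3.6e+15) = 1.04e+09
Q = 2.9e+09.

(2.90 ± 1.04) × 10^9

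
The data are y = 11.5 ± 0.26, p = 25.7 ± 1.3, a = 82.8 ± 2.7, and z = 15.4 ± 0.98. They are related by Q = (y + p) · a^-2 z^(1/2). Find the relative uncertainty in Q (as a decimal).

Let u = y + p = 37.2. δu = √(δy² + δp²) = √(0.0676 + 1.69) = 1.33, so δu/u = 0.0356.
Q is then a monomial in u, a, z:
δQ/Q = √((δu/u)² + (-2·δa/a)² + (½·δz/z)²) = √(0.00127 + 0.00425 + 0.00101) = 0.0808

0.0808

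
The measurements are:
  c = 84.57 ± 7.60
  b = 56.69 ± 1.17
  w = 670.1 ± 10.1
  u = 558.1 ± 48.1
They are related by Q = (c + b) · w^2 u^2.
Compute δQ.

3.62e+12

Let h = c + b = 141.3. δh = √(δc² + δb²) = √(57.8 + 1.37) = 7.69, so δh/h = 0.0544.
Q is then a monomial in h, w, u:
δQ/Q = √((δh/h)² + (2·δw/w)² + (2·δu/u)²) = √(0.00296 + 0.000909 + 0.0297) = 0.183
Q = 1.976e+13, so δQ = 0.183 × 1.976e+13 = 3.62e+12.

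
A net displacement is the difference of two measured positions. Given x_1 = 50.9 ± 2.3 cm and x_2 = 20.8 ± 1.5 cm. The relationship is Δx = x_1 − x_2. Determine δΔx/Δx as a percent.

For a sum/difference, combine absolute errors in quadrature:
  (δx_1)² = 5.29;  (δx_2)² = 2.25
δΔx = √(7.54) = 2.75 cm
Δx = 30.1 cm, so δΔx/Δx = 2.75/30.1 = 0.0912.

9.12%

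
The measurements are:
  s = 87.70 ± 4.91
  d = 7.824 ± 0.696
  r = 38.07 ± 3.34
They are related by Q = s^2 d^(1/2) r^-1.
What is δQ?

84.2

Since Q is a product/quotient, work with relative uncertainties:
  (2·δs/s)² = (2×0.0560)² = 0.0125;  (½·δd/d)² = (0.5×0.0890)² = 0.00198;  (-1·δr/r)² = (-1×0.0877)² = 0.00770
δQ/Q = √(0.0222) = 0.149
Q = 565.1, so δQ = 0.149 × 565.1 = 84.2.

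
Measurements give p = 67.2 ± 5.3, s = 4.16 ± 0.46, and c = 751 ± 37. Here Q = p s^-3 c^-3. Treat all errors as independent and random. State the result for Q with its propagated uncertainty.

For a monomial Q ∝ p, s^-3, c^-3, fractional errors add in quadrature:
  (1·δp/p)² = (1×0.0789)² = 0.00622;  (-3·δs/s)² = (-3×0.111)² = 0.110;  (-3·δc/c)² = (-3×0.0493)² = 0.0218
δQ/Q = √(0.138) = 0.372
Q = 2.2e-09, so δQ = 0.372 × 2.2e-09 = 8.19e-10.

(2.20 ± 0.819) × 10^-9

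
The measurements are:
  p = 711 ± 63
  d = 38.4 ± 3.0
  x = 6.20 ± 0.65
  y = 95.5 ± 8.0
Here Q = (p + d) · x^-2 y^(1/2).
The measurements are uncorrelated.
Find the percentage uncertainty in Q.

Let u = p + d = 749. δu = √(δp² + δd²) = √(3970 + 9.00) = 63.1, so δu/u = 0.0842.
Q is then a monomial in u, x, y:
δQ/Q = √((δu/u)² + (-2·δx/x)² + (½·δy/y)²) = √(0.00708 + 0.0440 + 0.00175) = 0.230

23.0%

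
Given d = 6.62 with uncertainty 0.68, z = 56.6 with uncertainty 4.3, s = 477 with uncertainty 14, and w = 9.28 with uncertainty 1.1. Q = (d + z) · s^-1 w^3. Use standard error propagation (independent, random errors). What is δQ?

Let u = d + z = 63.2. δu = √(δd² + δz²) = √(0.462 + 18.5) = 4.35, so δu/u = 0.0689.
Q is then a monomial in u, s, w:
δQ/Q = √((δu/u)² + (-1·δs/s)² + (3·δw/w)²) = √(0.00474 + 0.000861 + 0.126) = 0.363
Q = 106, so δQ = 0.363 × 106 = 38.5.

38.5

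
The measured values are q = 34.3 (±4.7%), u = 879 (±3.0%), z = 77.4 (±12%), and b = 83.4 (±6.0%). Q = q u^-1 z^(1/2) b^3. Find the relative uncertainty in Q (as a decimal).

0.198

Q is a product of powers, so relative uncertainties combine in quadrature:
  (1·δq/q)² = (1×0.0470)² = 0.00221;  (-1·δu/u)² = (-1×0.0300)² = 0.000900;  (½·δz/z)² = (0.5×0.120)² = 0.00360;  (3·δb/b)² = (3×0.0600)² = 0.0324
δQ/Q = √(0.0391) = 0.198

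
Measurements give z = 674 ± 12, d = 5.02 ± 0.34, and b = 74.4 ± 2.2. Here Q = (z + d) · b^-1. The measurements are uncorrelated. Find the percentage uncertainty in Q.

Let u = z + d = 679. δu = √(δz² + δd²) = √(144 + 0.116) = 12.0, so δu/u = 0.0177.
Q is then a monomial in u, b:
δQ/Q = √((δu/u)² + (-1·δb/b)²) = √(0.000313 + 0.000874) = 0.0345

3.45%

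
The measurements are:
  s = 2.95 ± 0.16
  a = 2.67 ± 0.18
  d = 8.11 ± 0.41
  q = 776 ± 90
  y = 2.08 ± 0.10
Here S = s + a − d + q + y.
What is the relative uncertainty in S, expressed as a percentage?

11.6%

Absolute uncertainties add in quadrature for a linear combination:
  (δs)² = 0.0256;  (δa)² = 0.0324;  (δd)² = 0.168;  (δq)² = 8100;  (δy)² = 0.0100
δS = √(8100) = 90.0
S = 776, so δS/S = 90.0/776 = 0.116.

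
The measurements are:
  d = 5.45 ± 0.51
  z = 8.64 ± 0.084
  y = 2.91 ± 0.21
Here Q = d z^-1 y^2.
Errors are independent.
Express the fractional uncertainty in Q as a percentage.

Each factor contributes (exponent × relative error)² to (δQ/Q)²:
  (1·δd/d)² = (1×0.0936)² = 0.00876;  (-1·δz/z)² = (-1×0.00972)² = 9.45e-05;  (2·δy/y)² = (2×0.0722)² = 0.0208
δQ/Q = √(0.0297) = 0.172

17.2%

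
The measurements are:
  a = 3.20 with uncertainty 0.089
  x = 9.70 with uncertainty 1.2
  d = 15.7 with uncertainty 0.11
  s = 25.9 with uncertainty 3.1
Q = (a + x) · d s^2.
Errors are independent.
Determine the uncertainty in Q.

Let u = a + x = 12.9. δu = √(δa² + δx²) = √(0.00792 + 1.44) = 1.20, so δu/u = 0.0933.
Q is then a monomial in u, d, s:
δQ/Q = √((δu/u)² + (1·δd/d)² + (2·δs/s)²) = √(0.00870 + 4.91e-05 + 0.0573) = 0.257
Q = 1.36e+05, so δQ = 0.257 × 1.36e+05 = 34900.

34900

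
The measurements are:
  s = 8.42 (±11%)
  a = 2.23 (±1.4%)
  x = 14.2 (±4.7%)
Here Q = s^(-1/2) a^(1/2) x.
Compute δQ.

0.531

Relative error in a monomial: (δQ/Q)² = Σ (nᵢ · δxᵢ/xᵢ)².
  (−½·δs/s)² = (-0.5×0.110)² = 0.00302;  (½·δa/a)² = (0.5×0.0140)² = 4.9e-05;  (1·δx/x)² = (1×0.0470)² = 0.00221
δQ/Q = √(0.00528) = 0.0727
Q = 7.31, so δQ = 0.0727 × 7.31 = 0.531.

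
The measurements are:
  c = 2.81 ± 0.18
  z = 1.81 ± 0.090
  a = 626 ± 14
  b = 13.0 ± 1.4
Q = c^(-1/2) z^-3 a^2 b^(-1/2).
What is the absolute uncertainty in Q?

For a monomial Q ∝ c^(-1/2), z^-3, a^2, b^(-1/2), fractional errors add in quadrature:
  (−½·δc/c)² = (-0.5×0.0641)² = 0.00103;  (-3·δz/z)² = (-3×0.0497)² = 0.0223;  (2·δa/a)² = (2×0.0224)² = 0.00200;  (−½·δb/b)² = (-0.5×0.108)² = 0.00290
δQ/Q = √(0.0282) = 0.168
Q = 10900, so δQ = 0.168 × 10900 = 1840.

1840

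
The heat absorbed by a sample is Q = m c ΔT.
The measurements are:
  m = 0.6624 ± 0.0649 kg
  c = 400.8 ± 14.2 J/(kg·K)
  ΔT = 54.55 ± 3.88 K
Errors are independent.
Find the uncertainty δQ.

1830 J

Each factor contributes (exponent × relative error)² to (δQ/Q)²:
  (1·δm/m)² = (1×0.0980)² = 0.00960;  (1·δc/c)² = (1×0.0354)² = 0.00126;  (1·δΔT/ΔT)² = (1×0.0711)² = 0.00506
δQ/Q = √(0.0159) = 0.126
Q = 14480 J, so δQ = 0.126 × 14480 = 1830 J.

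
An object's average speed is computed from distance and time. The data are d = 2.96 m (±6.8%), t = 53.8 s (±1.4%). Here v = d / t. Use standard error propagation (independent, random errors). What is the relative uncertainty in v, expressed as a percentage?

6.94%

Relative error in a monomial: (δv/v)² = Σ (nᵢ · δxᵢ/xᵢ)².
  (1·δd/d)² = (1×0.0680)² = 0.00462;  (-1·δt/t)² = (-1×0.0140)² = 0.000196
δv/v = √(0.00482) = 0.0694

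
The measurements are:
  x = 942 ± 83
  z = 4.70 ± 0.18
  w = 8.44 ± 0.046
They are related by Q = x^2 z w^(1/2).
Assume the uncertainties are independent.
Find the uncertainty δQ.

Since Q is a product/quotient, work with relative uncertainties:
  (2·δx/x)² = (2×0.0881)² = 0.0311;  (1·δz/z)² = (1×0.0383)² = 0.00147;  (½·δw/w)² = (0.5×0.00545)² = 7.43e-06
δQ/Q = √(0.0325) = 0.180
Q = 1.21e+07, so δQ = 0.180 × 1.21e+07 = 2.19e+06.

2.19e+06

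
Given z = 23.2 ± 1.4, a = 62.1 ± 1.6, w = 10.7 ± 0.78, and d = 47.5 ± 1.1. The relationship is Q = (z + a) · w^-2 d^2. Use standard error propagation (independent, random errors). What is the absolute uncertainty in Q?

261

Let u = z + a = 85.3. δu = √(δz² + δa²) = √(1.96 + 2.56) = 2.13, so δu/u = 0.0249.
Q is then a monomial in u, w, d:
δQ/Q = √((δu/u)² + (-2·δw/w)² + (2·δd/d)²) = √(0.000621 + 0.0213 + 0.00215) = 0.155
Q = 1680, so δQ = 0.155 × 1680 = 261.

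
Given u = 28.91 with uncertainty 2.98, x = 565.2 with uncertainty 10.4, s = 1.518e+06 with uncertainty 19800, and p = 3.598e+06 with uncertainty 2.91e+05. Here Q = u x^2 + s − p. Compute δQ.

Let w = u·x^2 = 9.235e+06. δw/w = √((1·δu/u)² + (2·δx/x)²) = √(0.0106 + 0.00135) = 0.109, so δw = 1.01e+06.
Q = w + s − p: δQ = √(δw² + δs² + δp²) = √(1.02e+12 + 3.92e+08 + 8.47e+10) = 1.05e+06

1.05e+06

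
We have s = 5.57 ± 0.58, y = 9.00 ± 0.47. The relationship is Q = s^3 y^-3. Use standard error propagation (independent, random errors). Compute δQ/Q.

Since Q is a product/quotient, work with relative uncertainties:
  (3·δs/s)² = (3×0.104)² = 0.0976;  (-3·δy/y)² = (-3×0.0522)² = 0.0245
δQ/Q = √(0.122) = 0.349

0.349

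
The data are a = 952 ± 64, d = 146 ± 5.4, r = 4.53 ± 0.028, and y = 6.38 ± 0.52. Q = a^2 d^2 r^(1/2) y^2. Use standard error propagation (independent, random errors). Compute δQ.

3.75e+11

Since Q is a product/quotient, work with relative uncertainties:
  (2·δa/a)² = (2×0.0672)² = 0.0181;  (2·δd/d)² = (2×0.0370)² = 0.00547;  (½·δr/r)² = (0.5×0.00618)² = 9.55e-06;  (2·δy/y)² = (2×0.0815)² = 0.0266
δQ/Q = √(0.0501) = 0.224
Q = 1.67e+12, so δQ = 0.224 × 1.67e+12 = 3.75e+11.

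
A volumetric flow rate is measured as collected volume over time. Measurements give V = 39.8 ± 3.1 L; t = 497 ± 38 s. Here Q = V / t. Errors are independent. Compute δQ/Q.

Each factor contributes (exponent × relative error)² to (δQ/Q)²:
  (1·δV/V)² = (1×0.0779)² = 0.00607;  (-1·δt/t)² = (-1×0.0765)² = 0.00585
δQ/Q = √(0.0119) = 0.109

0.109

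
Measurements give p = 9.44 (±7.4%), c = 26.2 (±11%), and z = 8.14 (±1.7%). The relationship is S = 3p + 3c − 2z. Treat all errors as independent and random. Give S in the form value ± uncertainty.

90.6 ± 8.90

S is a linear combination, so absolute uncertainties add in quadrature:
  (3·δp)² = 4.39;  (3·δc)² = 74.8;  (2·δz)² = 0.0766
δS = √(79.2) = 8.90
S = 90.6.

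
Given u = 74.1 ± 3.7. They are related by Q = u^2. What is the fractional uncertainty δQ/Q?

0.0999

Q ∝ u^2, so δQ/Q = |2| · δu/u = 2 × 0.0499 = 0.0999.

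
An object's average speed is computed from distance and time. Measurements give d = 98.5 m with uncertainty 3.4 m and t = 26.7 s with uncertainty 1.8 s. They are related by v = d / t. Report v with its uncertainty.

3.69 ± 0.279 m/s

For a monomial v ∝ d, t^-1, fractional errors add in quadrature:
  (1·δd/d)² = (1×0.0345)² = 0.00119;  (-1·δt/t)² = (-1×0.0674)² = 0.00454
δv/v = √(0.00574) = 0.0757
v = 3.69 m/s, so δv = 0.0757 × 3.69 = 0.279 m/s.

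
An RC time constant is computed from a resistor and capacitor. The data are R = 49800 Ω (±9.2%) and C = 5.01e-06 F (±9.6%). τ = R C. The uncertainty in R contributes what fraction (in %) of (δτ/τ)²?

(δτ/τ)² = (1·δR/R)² + (1·δC/C)²
  R term: (1×0.0920)² = 0.00846
  C term: (1×0.0960)² = 0.00922
Total = 0.0177. Share from R = 0.00846/0.0177 = 0.479.

47.9%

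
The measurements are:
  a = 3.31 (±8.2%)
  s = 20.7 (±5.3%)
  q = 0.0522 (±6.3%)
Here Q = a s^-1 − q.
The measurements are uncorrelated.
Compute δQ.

Let p = a·s^-1 = 0.160. δp/p = √((1·δa/a)² + (-1·δs/s)²) = √(0.00672 + 0.00281) = 0.0976, so δp = 0.0156.
Q = p − q: δQ = √(δp² + δq²) = √(0.000244 + 1.08e-05) = 0.0160

0.0160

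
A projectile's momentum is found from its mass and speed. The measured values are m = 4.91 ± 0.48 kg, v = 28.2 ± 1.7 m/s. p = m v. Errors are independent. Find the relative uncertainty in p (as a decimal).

0.115

Relative error in a monomial: (δp/p)² = Σ (nᵢ · δxᵢ/xᵢ)².
  (1·δm/m)² = (1×0.0978)² = 0.00956;  (1·δv/v)² = (1×0.0603)² = 0.00363
δp/p = √(0.0132) = 0.115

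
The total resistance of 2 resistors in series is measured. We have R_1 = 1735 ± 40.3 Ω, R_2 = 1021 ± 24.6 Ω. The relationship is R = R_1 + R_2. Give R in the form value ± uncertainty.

R is a linear combination, so absolute uncertainties add in quadrature:
  (δR_1)² = 1620;  (δR_2)² = 605
δR = √(2230) = 47.2 Ω
R = 2756 Ω.

2756 ± 47.2 Ω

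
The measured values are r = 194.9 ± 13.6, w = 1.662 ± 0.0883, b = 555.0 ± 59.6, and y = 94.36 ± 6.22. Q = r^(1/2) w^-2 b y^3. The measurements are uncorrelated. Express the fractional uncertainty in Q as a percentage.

Products/powers → add relative errors in quadrature, weighted by exponent:
  (½·δr/r)² = (0.5×0.0698)² = 0.00122;  (-2·δw/w)² = (-2×0.0531)² = 0.0113;  (1·δb/b)² = (1×0.107)² = 0.0115;  (3·δy/y)² = (3×0.0659)² = 0.0391
δQ/Q = √(0.0631) = 0.251

25.1%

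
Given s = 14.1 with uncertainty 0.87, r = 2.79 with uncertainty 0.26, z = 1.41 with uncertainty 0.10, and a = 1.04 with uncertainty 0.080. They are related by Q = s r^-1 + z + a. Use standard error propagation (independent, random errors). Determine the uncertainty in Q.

0.579

Let p = s·r^-1 = 5.05. δp/p = √((1·δs/s)² + (-1·δr/r)²) = √(0.00381 + 0.00868) = 0.112, so δp = 0.565.
Q = p + z + a: δQ = √(δp² + δz² + δa²) = √(0.319 + 0.0100 + 0.00640) = 0.579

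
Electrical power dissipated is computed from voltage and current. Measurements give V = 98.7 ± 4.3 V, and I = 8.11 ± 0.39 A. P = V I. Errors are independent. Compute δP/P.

Relative error in a monomial: (δP/P)² = Σ (nᵢ · δxᵢ/xᵢ)².
  (1·δV/V)² = (1×0.0436)² = 0.00190;  (1·δI/I)² = (1×0.0481)² = 0.00231
δP/P = √(0.00421) = 0.0649

0.0649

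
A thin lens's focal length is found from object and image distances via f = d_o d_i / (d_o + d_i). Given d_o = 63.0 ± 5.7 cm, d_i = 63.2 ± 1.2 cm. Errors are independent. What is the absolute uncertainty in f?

∂f/∂d_o = (d_i/(d_o+d_i))² = 0.251;  ∂f/∂d_i = (d_o/(d_o+d_i))² = 0.249
δf = √((∂f/∂d_o · δd_o)² + (∂f/∂d_i · δd_i)²) = √(2.04 + 0.0894) = 1.46 cm

1.46 cm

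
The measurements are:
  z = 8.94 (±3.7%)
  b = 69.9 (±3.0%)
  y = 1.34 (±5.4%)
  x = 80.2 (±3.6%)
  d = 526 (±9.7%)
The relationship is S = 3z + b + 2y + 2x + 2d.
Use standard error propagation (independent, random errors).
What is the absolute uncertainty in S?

Each term contributes (cᵢ δxᵢ)² to (δS)²:
  (3·δz)² = 0.985;  (δb)² = 4.40;  (2·δy)² = 0.0209;  (2·δx)² = 33.3;  (2·δd)² = 10400
δS = √(10500) = 102

102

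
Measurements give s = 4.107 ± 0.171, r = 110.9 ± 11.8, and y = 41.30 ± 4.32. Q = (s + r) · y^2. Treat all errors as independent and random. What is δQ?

45700

Let u = s + r = 115.0. δu = √(δs² + δr²) = √(0.0292 + 139) = 11.8, so δu/u = 0.103.
Q is then a monomial in u, y:
δQ/Q = √((δu/u)² + (2·δy/y)²) = √(0.0105 + 0.0438) = 0.233
Q = 196200, so δQ = 0.233 × 196200 = 45700.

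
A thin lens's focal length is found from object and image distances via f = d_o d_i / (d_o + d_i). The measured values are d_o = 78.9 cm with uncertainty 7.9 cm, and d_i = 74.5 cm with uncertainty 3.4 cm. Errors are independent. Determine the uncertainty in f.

2.07 cm

∂f/∂d_o = (d_i/(d_o+d_i))² = 0.236;  ∂f/∂d_i = (d_o/(d_o+d_i))² = 0.265
δf = √((∂f/∂d_o · δd_o)² + (∂f/∂d_i · δd_i)²) = √(3.47 + 0.809) = 2.07 cm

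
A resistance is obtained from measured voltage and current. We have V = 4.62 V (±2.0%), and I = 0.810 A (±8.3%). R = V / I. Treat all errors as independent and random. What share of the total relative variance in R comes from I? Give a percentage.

(δR/R)² = (1·δV/V)² + (-1·δI/I)²
  V term: (1×0.0200)² = 0.000400
  I term: (-1×0.0830)² = 0.00689
Total = 0.00729. Share from I = 0.00689/0.00729 = 0.945.

94.5%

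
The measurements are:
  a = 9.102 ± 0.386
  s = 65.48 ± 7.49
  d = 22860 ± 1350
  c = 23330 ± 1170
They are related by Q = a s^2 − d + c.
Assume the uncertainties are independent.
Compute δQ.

Let p = a·s^2 = 39030. δp/p = √((1·δa/a)² + (2·δs/s)²) = √(0.00180 + 0.0523) = 0.233, so δp = 9080.
Q = p − d + c: δQ = √(δp² + δd² + δc²) = √(8.24e+07 + 1.82e+06 + 1.37e+06) = 9250

9250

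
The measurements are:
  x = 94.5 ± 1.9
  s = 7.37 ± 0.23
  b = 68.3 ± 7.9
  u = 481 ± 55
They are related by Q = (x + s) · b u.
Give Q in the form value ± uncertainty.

Let w = x + s = 102. δw = √(δx² + δs²) = √(3.61 + 0.0529) = 1.91, so δw/w = 0.0188.
Q is then a monomial in w, b, u:
δQ/Q = √((δw/w)² + (1·δb/b)² + (1·δu/u)²) = √(0.000353 + 0.0134 + 0.0131) = 0.164
Q = 3.35e+06, so δQ = 0.164 × 3.35e+06 = 5.48e+05.

(3.35 ± 0.548) × 10^6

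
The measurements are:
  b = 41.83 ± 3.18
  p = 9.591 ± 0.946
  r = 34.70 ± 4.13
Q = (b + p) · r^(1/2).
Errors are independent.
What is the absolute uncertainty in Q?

Let u = b + p = 51.42. δu = √(δb² + δp²) = √(10.1 + 0.895) = 3.32, so δu/u = 0.0645.
Q is then a monomial in u, r:
δQ/Q = √((δu/u)² + (½·δr/r)²) = √(0.00416 + 0.00354) = 0.0878
Q = 302.9, so δQ = 0.0878 × 302.9 = 26.6.

26.6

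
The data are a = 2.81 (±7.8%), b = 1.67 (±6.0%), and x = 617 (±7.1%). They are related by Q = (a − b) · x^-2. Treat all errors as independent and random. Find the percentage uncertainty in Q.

Let u = a − b = 1.14. δu = √(δa² + δb²) = √(0.0480 + 0.0100) = 0.241, so δu/u = 0.211.
Q is then a monomial in u, x:
δQ/Q = √((δu/u)² + (-2·δx/x)²) = √(0.0447 + 0.0202) = 0.255

25.5%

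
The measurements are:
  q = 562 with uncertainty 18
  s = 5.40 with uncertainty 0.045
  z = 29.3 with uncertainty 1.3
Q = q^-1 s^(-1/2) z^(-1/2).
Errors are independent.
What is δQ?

5.54e-06

For a monomial Q ∝ q^-1, s^(-1/2), z^(-1/2), fractional errors add in quadrature:
  (-1·δq/q)² = (-1×0.0320)² = 0.00103;  (−½·δs/s)² = (-0.5×0.00833)² = 1.74e-05;  (−½·δz/z)² = (-0.5×0.0444)² = 0.000492
δQ/Q = √(0.00154) = 0.0392
Q = 0.000141, so δQ = 0.0392 × 0.000141 = 5.54e-06.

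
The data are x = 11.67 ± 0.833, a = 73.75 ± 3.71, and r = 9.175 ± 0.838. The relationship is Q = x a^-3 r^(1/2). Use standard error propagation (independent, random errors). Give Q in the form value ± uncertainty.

Relative error in a monomial: (δQ/Q)² = Σ (nᵢ · δxᵢ/xᵢ)².
  (1·δx/x)² = (1×0.0714)² = 0.00510;  (-3·δa/a)² = (-3×0.0503)² = 0.0228;  (½·δr/r)² = (0.5×0.0913)² = 0.00209
δQ/Q = √(0.0300) = 0.173
Q = 8.812e-05, so δQ = 0.173 × 8.812e-05 = 1.53e-05.

(8.812 ± 1.53) × 10^-5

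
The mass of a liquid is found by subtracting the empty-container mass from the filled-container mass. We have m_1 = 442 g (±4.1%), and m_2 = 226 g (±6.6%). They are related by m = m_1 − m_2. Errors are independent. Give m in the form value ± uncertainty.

Each term contributes (cᵢ δxᵢ)² to (δm)²:
  (δm_1)² = 328;  (δm_2)² = 222
δm = √(551) = 23.5 g
m = 216 g.

216 ± 23.5 g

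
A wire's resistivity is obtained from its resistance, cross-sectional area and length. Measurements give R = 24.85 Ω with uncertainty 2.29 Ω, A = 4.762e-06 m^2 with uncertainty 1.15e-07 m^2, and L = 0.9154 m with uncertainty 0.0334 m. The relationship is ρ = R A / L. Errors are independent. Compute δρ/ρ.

0.102

Relative error in a monomial: (δρ/ρ)² = Σ (nᵢ · δxᵢ/xᵢ)².
  (1·δR/R)² = (1×0.0922)² = 0.00849;  (1·δA/A)² = (1×0.0241)² = 0.000583;  (-1·δL/L)² = (-1×0.0365)² = 0.00133
δρ/ρ = √(0.0104) = 0.102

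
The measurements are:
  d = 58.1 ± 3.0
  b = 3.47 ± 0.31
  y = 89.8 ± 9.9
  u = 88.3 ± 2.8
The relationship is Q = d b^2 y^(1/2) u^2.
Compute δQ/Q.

0.204

Each factor contributes (exponent × relative error)² to (δQ/Q)²:
  (1·δd/d)² = (1×0.0516)² = 0.00267;  (2·δb/b)² = (2×0.0893)² = 0.0319;  (½·δy/y)² = (0.5×0.110)² = 0.00304;  (2·δu/u)² = (2×0.0317)² = 0.00402
δQ/Q = √(0.0417) = 0.204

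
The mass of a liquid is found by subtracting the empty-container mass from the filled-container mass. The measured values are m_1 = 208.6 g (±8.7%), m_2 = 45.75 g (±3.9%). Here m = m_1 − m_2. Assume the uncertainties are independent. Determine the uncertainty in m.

Each term contributes (cᵢ δxᵢ)² to (δm)²:
  (δm_1)² = 329;  (δm_2)² = 3.18
δm = √(333) = 18.2 g

18.2 g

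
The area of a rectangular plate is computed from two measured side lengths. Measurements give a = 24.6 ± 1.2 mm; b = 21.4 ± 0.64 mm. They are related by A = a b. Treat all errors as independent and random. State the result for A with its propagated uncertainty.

526 ± 30.1 mm^2

A is a product of powers, so relative uncertainties combine in quadrature:
  (1·δa/a)² = (1×0.0488)² = 0.00238;  (1·δb/b)² = (1×0.0299)² = 0.000894
δA/A = √(0.00327) = 0.0572
A = 526 mm^2, so δA = 0.0572 × 526 = 30.1 mm^2.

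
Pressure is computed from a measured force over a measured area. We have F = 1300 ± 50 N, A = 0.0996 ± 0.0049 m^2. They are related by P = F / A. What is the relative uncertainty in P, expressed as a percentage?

6.24%

P is a product of powers, so relative uncertainties combine in quadrature:
  (1·δF/F)² = (1×0.0385)² = 0.00148;  (-1·δA/A)² = (-1×0.0492)² = 0.00242
δP/P = √(0.00390) = 0.0624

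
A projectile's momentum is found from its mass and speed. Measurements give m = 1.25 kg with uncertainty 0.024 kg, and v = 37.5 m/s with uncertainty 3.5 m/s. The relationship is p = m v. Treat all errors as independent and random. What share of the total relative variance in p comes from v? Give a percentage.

95.9%

(δp/p)² = (1·δm/m)² + (1·δv/v)²
  m term: (1×0.0192)² = 0.000369
  v term: (1×0.0933)² = 0.00871
Total = 0.00908. Share from v = 0.00871/0.00908 = 0.959.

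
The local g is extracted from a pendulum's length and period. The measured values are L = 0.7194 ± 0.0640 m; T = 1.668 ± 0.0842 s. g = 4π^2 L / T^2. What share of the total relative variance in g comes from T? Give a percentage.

56.3%

(δg/g)² = (1·δL/L)² + (-2·δT/T)²
  L term: (1×0.0890)² = 0.00791
  T term: (-2×0.0505)² = 0.0102
Total = 0.0181. Share from T = 0.0102/0.0181 = 0.563.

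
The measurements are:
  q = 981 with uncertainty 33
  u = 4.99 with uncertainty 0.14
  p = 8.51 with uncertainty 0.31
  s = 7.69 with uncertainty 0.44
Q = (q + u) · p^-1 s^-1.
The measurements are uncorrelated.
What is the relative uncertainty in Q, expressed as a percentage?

Let w = q + u = 986. δw = √(δq² + δu²) = √(1090 + 0.0196) = 33.0, so δw/w = 0.0335.
Q is then a monomial in w, p, s:
δQ/Q = √((δw/w)² + (-1·δp/p)² + (-1·δs/s)²) = √(0.00112 + 0.00133 + 0.00327) = 0.0756

7.56%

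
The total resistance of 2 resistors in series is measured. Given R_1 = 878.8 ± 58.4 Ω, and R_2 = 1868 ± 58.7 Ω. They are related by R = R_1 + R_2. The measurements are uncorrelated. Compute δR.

Absolute uncertainties add in quadrature for a linear combination:
  (δR_1)² = 3410;  (δR_2)² = 3450
δR = √(6860) = 82.8 Ω

82.8 Ω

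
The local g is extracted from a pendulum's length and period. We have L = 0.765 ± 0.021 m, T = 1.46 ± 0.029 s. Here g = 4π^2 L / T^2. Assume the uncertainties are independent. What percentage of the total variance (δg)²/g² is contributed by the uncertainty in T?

(δg/g)² = (1·δL/L)² + (-2·δT/T)²
  L term: (1×0.0275)² = 0.000754
  T term: (-2×0.0199)² = 0.00158
Total = 0.00233. Share from T = 0.00158/0.00233 = 0.677.

67.7%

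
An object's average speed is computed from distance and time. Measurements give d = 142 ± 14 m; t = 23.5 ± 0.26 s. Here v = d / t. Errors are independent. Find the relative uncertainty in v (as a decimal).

Relative error in a monomial: (δv/v)² = Σ (nᵢ · δxᵢ/xᵢ)².
  (1·δd/d)² = (1×0.0986)² = 0.00972;  (-1·δt/t)² = (-1×0.0111)² = 0.000122
δv/v = √(0.00984) = 0.0992

0.0992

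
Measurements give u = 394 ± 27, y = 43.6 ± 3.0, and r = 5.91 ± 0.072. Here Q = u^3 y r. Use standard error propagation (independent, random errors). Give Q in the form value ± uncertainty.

Each factor contributes (exponent × relative error)² to (δQ/Q)²:
  (3·δu/u)² = (3×0.0685)² = 0.0423;  (1·δy/y)² = (1×0.0688)² = 0.00473;  (1·δr/r)² = (1×0.0122)² = 0.000148
δQ/Q = √(0.0471) = 0.217
Q = 1.58e+10, so δQ = 0.217 × 1.58e+10 = 3.42e+09.

(1.58 ± 0.342) × 10^10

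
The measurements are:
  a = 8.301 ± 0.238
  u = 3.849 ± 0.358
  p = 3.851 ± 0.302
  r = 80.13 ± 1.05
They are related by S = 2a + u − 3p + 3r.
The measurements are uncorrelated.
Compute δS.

S is a linear combination, so absolute uncertainties add in quadrature:
  (2·δa)² = 0.227;  (δu)² = 0.128;  (3·δp)² = 0.821;  (3·δr)² = 9.92
δS = √(11.1) = 3.33

3.33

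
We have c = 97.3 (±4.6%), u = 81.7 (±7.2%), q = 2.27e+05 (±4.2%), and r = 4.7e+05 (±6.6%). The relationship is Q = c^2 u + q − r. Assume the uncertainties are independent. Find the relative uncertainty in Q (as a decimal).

0.181

Let p = c^2·u = 7.73e+05. δp/p = √((2·δc/c)² + (1·δu/u)²) = √(0.00846 + 0.00518) = 0.117, so δp = 90400.
Q = p + q − r: δQ = √(δp² + δq² + δr²) = √(8.17e+09 + 9.09e+07 + 9.62e+08) = 96000
Q = 5.3e+05, so δQ/Q = 96000/5.3e+05 = 0.181.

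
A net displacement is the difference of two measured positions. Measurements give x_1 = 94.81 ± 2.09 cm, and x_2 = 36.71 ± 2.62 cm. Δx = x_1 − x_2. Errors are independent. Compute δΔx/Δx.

0.0577

Each term contributes (cᵢ δxᵢ)² to (δΔx)²:
  (δx_1)² = 4.37;  (δx_2)² = 6.86
δΔx = √(11.2) = 3.35 cm
Δx = 58.10 cm, so δΔx/Δx = 3.35/58.10 = 0.0577.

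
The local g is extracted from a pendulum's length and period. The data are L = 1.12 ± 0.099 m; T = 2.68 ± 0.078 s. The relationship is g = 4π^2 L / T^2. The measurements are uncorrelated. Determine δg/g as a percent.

For a monomial g ∝ L, T^-2, fractional errors add in quadrature:
  (1·δL/L)² = (1×0.0884)² = 0.00781;  (-2·δT/T)² = (-2×0.0291)² = 0.00339
δg/g = √(0.0112) = 0.106

10.6%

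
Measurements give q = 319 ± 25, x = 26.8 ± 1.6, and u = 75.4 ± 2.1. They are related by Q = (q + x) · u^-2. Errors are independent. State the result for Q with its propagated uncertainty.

Let w = q + x = 346. δw = √(δq² + δx²) = √(625 + 2.56) = 25.1, so δw/w = 0.0724.
Q is then a monomial in w, u:
δQ/Q = √((δw/w)² + (-2·δu/u)²) = √(0.00525 + 0.00310) = 0.0914
Q = 0.0608, so δQ = 0.0914 × 0.0608 = 0.00556.

0.0608 ± 0.00556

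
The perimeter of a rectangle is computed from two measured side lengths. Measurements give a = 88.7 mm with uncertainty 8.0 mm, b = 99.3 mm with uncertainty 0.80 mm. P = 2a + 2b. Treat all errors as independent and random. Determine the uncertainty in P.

Each term contributes (cᵢ δxᵢ)² to (δP)²:
  (2·δa)² = 256;  (2·δb)² = 2.56
δP = √(259) = 16.1 mm

16.1 mm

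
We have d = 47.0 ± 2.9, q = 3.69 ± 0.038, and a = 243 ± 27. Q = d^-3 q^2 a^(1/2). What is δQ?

0.000397

Since Q is a product/quotient, work with relative uncertainties:
  (-3·δd/d)² = (-3×0.0617)² = 0.0343;  (2·δq/q)² = (2×0.0103)² = 0.000424;  (½·δa/a)² = (0.5×0.111)² = 0.00309
δQ/Q = √(0.0378) = 0.194
Q = 0.00204, so δQ = 0.194 × 0.00204 = 0.000397.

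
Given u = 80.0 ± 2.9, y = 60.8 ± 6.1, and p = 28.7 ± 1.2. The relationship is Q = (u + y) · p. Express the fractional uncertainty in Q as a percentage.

Let w = u + y = 141. δw = √(δu² + δy²) = √(8.41 + 37.2) = 6.75, so δw/w = 0.0480.
Q is then a monomial in w, p:
δQ/Q = √((δw/w)² + (1·δp/p)²) = √(0.00230 + 0.00175) = 0.0636

6.36%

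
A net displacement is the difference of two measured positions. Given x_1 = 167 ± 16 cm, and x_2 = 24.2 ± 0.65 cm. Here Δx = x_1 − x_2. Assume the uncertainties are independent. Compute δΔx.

Δx is a linear combination, so absolute uncertainties add in quadrature:
  (δx_1)² = 256;  (δx_2)² = 0.423
δΔx = √(256) = 16.0 cm

16.0 cm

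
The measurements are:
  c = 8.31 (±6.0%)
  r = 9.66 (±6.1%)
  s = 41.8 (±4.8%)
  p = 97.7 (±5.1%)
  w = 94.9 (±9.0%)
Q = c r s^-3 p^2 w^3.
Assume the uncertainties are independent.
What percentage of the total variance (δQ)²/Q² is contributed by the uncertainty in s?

18.6%

(δQ/Q)² = (1·δc/c)² + (1·δr/r)² + (-3·δs/s)² + (2·δp/p)² + (3·δw/w)²
  c term: (1×0.0600)² = 0.00360
  r term: (1×0.0610)² = 0.00372
  s term: (-3×0.0480)² = 0.0207
  p term: (2×0.0510)² = 0.0104
  w term: (3×0.0900)² = 0.0729
Total = 0.111. Share from s = 0.0207/0.111 = 0.186.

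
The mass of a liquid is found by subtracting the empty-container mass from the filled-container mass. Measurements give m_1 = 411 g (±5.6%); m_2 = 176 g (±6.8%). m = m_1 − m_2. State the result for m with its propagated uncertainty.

Sums and differences: (δm)² = Σ (cᵢ δxᵢ)².
  (δm_1)² = 530;  (δm_2)² = 143
δm = √(673) = 25.9 g
m = 235 g.

235 ± 25.9 g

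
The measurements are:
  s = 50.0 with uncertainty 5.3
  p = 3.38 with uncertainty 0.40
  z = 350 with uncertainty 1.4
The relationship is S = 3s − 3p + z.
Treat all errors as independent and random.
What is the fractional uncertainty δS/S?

0.0327

S is a linear combination, so absolute uncertainties add in quadrature:
  (3·δs)² = 253;  (3·δp)² = 1.44;  (δz)² = 1.96
δS = √(256) = 16.0
S = 490, so δS/S = 16.0/490 = 0.0327.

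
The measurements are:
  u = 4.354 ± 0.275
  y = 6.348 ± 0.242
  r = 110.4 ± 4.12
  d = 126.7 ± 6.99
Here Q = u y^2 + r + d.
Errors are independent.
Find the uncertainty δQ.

Let p = u·y^2 = 175.5. δp/p = √((1·δu/u)² + (2·δy/y)²) = √(0.00399 + 0.00581) = 0.0990, so δp = 17.4.
Q = p + r + d: δQ = √(δp² + δr² + δd²) = √(302 + 17.0 + 48.9) = 19.2

19.2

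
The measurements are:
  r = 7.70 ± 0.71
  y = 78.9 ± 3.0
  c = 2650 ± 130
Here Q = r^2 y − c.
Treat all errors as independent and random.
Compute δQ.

890

Let p = r^2·y = 4680. δp/p = √((2·δr/r)² + (1·δy/y)²) = √(0.0340 + 0.00145) = 0.188, so δp = 881.
Q = p − c: δQ = √(δp² + δc²) = √(7.76e+05 + 16900) = 890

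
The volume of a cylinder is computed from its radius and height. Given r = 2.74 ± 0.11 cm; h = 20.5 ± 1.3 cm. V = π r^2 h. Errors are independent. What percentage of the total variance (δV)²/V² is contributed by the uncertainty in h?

38.4%

(δV/V)² = (2·δr/r)² + (1·δh/h)²
  r term: (2×0.0401)² = 0.00645
  h term: (1×0.0634)² = 0.00402
Total = 0.0105. Share from h = 0.00402/0.0105 = 0.384.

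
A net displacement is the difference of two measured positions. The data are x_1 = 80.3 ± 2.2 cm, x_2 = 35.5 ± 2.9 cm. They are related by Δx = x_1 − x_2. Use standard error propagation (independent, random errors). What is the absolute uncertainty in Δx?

Sums and differences: (δΔx)² = Σ (cᵢ δxᵢ)².
  (δx_1)² = 4.84;  (δx_2)² = 8.41
δΔx = √(13.2) = 3.64 cm

3.64 cm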